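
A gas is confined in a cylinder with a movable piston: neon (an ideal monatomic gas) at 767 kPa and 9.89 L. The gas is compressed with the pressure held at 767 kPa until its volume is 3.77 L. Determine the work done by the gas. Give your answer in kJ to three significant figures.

Isobaric: W = P ΔV.
W = (767 kPa)(3.77 − 9.89 L) = (767)(-6.12) = -4694 J.

W ≈ -4.69 kJ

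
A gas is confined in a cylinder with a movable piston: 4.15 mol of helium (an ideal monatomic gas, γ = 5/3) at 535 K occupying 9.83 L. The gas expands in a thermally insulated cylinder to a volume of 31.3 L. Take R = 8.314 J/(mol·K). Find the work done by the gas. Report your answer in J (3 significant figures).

Adiabatic: TV^(γ−1) = const with γ = 5/3.
T₂ = T₁ (V₁/V₂)^(γ−1) = 535 × (9.83/31.3)^0.667 = 535 × 0.462 = 247.2 K.
W_by = nCᵥ(T₁ − T₂) = (4.15)(12.47)(535 − 247.2) = 14896 J.

W ≈ 14900 J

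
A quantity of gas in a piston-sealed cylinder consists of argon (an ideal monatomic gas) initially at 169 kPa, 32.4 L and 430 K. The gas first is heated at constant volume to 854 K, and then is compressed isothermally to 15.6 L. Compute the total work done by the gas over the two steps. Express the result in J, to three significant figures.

W_total ≈ -7950 J

Step 1 (isochoric): W = 0 (constant volume).
After step 1: P = 335.6 kPa (V unchanged).
Step 2 (isothermal): W = P₁V₁ ln(V₂/V₁) = (10875) ln(15.6/32.4) = -7948 J.
W_total = 0 − 7948 = -7948 J.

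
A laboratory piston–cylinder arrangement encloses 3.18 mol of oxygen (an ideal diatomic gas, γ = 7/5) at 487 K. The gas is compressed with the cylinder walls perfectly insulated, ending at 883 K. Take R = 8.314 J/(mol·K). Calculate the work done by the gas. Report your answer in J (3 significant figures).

Adiabatic ⇒ Q = 0, so W_by = −ΔU = nCᵥ(T₁ − T₂).
Cᵥ = 5R/2 = 20.79 J/(mol·K).
W = (3.18)(20.79)(487 − 883) = -26174 J.

W ≈ -26200 J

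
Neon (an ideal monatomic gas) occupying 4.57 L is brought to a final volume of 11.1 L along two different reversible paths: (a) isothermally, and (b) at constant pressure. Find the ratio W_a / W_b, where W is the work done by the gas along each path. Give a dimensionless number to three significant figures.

Path (a) isothermal: W = P₁V₁ ln(V₂/V₁) → W_a/(P₁V₁) = 0.8874.
Path (b) isobaric: W = P₁(V₂ − V₁) → W_b/(P₁V₁) = 1.429.
W_a / W_b = 0.8874 / 1.429 = 0.6211.

W_a / W_b ≈ 0.621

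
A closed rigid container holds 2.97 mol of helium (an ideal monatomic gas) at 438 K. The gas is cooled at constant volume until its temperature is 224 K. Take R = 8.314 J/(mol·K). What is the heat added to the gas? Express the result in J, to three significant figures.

Q ≈ -7930 J

Constant volume ⇒ W = 0, so Q = ΔU = nCᵥΔT with Cᵥ = 3R/2 = 12.47 J/(mol·K).
ΔU = (2.97)(12.47)(224 − 438) = -7926 J.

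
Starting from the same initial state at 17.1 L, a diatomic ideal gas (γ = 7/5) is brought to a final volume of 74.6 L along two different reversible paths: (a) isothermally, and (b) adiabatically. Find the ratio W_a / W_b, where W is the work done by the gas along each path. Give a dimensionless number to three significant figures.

Path (a) isothermal: W = P₁V₁ ln(V₂/V₁) → W_a/(P₁V₁) = 1.473.
Path (b) adiabatic: W = P₁V₁(1 − (V₁/V₂)^(γ−1))/(γ−1) → W_b/(P₁V₁) = 1.113.
W_a / W_b = 1.473 / 1.113 = 1.323.

W_a / W_b ≈ 1.32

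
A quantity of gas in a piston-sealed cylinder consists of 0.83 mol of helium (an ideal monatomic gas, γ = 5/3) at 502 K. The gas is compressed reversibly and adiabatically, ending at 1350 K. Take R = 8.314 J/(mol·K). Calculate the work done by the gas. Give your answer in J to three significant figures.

Adiabatic ⇒ Q = 0, so W_by = −ΔU = nCᵥ(T₁ − T₂).
Cᵥ = 3R/2 = 12.47 J/(mol·K).
W = (0.83)(12.47)(502 − 1350) = -8778 J.

W ≈ -8780 J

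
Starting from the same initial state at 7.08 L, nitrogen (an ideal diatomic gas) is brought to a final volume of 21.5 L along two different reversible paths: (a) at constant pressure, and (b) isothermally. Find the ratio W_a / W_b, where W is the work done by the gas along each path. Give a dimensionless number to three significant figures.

W_a / W_b ≈ 1.83

Path (a) isobaric: W = P₁(V₂ − V₁) → W_a/(P₁V₁) = 2.037.
Path (b) isothermal: W = P₁V₁ ln(V₂/V₁) → W_b/(P₁V₁) = 1.111.
W_a / W_b = 2.037 / 1.111 = 1.834.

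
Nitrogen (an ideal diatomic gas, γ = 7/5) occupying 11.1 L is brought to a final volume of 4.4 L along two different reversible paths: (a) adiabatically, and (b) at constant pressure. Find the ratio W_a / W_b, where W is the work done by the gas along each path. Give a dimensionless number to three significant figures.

Path (a) adiabatic: W = P₁V₁(1 − (V₁/V₂)^(γ−1))/(γ−1) → W_a/(P₁V₁) = -1.12.
Path (b) isobaric: W = P₁(V₂ − V₁) → W_b/(P₁V₁) = -0.6036.
W_a / W_b = -1.12 / -0.6036 = 1.855.

W_a / W_b ≈ 1.86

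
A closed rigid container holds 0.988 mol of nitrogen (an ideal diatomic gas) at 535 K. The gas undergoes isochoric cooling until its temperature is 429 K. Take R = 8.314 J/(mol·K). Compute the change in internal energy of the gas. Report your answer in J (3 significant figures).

ΔU ≈ -2180 J

Constant volume ⇒ W = 0, so Q = ΔU = nCᵥΔT with Cᵥ = 5R/2 = 20.79 J/(mol·K).
ΔU = (0.988)(20.79)(429 − 535) = -2177 J.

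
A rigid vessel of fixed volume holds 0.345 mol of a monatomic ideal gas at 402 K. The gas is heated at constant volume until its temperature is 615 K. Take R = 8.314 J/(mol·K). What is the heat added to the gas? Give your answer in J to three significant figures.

Constant volume ⇒ W = 0, so Q = ΔU = nCᵥΔT with Cᵥ = 3R/2 = 12.47 J/(mol·K).
ΔU = (0.345)(12.47)(615 − 402) = 916.4 J.

Q ≈ 916 J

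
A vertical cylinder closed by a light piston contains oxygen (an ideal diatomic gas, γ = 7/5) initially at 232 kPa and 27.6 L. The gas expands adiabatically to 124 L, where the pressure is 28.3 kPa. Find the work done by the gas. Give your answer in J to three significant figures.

W ≈ 7240 J

Adiabatic: W = (P₁V₁ − P₂V₂)/(γ − 1) with γ = 7/5.
P₁V₁ = 6403 J, P₂V₂ = 3509 J.
W = (6403 − 3509) / 0.4 = 7235 J.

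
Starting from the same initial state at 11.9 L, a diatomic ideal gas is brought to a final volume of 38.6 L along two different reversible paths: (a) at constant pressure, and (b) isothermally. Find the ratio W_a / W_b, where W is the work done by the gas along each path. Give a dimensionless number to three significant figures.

Path (a) isobaric: W = P₁(V₂ − V₁) → W_a/(P₁V₁) = 2.244.
Path (b) isothermal: W = P₁V₁ ln(V₂/V₁) → W_b/(P₁V₁) = 1.177.
W_a / W_b = 2.244 / 1.177 = 1.907.

W_a / W_b ≈ 1.91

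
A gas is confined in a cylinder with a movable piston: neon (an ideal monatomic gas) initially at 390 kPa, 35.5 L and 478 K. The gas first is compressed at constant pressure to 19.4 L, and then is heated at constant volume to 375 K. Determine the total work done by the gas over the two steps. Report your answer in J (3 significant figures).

Step 1 (isobaric): W = PΔV = (390 kPa)(19.4 − 35.5 L) = -6279 J.
Step 2 (isochoric): W = 0 (constant volume).
W_total = -6279 + 0 = -6279 J.

W_total ≈ -6280 J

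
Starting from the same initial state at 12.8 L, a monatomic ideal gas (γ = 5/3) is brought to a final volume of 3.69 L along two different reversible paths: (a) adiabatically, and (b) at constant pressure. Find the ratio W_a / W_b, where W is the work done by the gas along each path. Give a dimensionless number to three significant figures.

W_a / W_b ≈ 2.72

Path (a) adiabatic: W = P₁V₁(1 − (V₁/V₂)^(γ−1))/(γ−1) → W_a/(P₁V₁) = -1.937.
Path (b) isobaric: W = P₁(V₂ − V₁) → W_b/(P₁V₁) = -0.7117.
W_a / W_b = -1.937 / -0.7117 = 2.722.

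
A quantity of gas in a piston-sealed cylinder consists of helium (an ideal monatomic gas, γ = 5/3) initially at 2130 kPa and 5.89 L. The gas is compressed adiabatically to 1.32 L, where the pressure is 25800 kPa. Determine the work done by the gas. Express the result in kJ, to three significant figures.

Adiabatic: W = (P₁V₁ − P₂V₂)/(γ − 1) with γ = 5/3.
P₁V₁ = 12546 J, P₂V₂ = 34056 J.
W = (12546 − 34056) / 0.6667 = -32265 J.

W ≈ -32.3 kJ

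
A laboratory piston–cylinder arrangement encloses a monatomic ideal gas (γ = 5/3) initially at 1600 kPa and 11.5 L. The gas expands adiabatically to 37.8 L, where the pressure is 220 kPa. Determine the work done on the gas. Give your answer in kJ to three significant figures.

W ≈ -15.1 kJ

Adiabatic: W = (P₁V₁ − P₂V₂)/(γ − 1) with γ = 5/3.
P₁V₁ = 18400 J, P₂V₂ = 8316 J.
W = (18400 − 8316) / 0.6667 = 15126 J.
Work on gas = −W_by = -15126 J.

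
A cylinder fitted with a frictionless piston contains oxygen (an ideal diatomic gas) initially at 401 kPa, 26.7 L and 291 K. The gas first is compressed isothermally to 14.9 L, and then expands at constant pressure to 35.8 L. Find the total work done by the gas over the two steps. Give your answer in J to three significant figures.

W_total ≈ 8770 J

Step 1 (isothermal): W = P₁V₁ ln(V₂/V₁) = (10707) ln(14.9/26.7) = -6245 J.
After step 1: P = 718.6 kPa, V = 14.9 L, T = 291 K.
Step 2 (isobaric): W = PΔV = (718.6 kPa)(35.8 − 14.9 L) = 15018 J.
W_total = -6245 + 15018 = 8773 J.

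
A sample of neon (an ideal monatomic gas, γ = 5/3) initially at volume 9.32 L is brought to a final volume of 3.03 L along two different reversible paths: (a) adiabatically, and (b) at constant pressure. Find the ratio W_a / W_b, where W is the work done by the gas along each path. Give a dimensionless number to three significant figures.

Path (a) adiabatic: W = P₁V₁(1 − (V₁/V₂)^(γ−1))/(γ−1) → W_a/(P₁V₁) = -1.673.
Path (b) isobaric: W = P₁(V₂ − V₁) → W_b/(P₁V₁) = -0.6749.
W_a / W_b = -1.673 / -0.6749 = 2.478.

W_a / W_b ≈ 2.48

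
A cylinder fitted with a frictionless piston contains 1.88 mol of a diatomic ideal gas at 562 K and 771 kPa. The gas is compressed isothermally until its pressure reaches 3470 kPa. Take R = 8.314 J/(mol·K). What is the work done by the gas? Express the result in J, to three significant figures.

W ≈ -13200 J

Isothermal process: W = nRT ln(V₂/V₁) = nRT ln(P₁/P₂).
W = (1.88)(8.314)(562) × ln(771/3470)
  = 8784 × ln(0.2222) = 8784 × -1.504
W_by_gas = -13213 J.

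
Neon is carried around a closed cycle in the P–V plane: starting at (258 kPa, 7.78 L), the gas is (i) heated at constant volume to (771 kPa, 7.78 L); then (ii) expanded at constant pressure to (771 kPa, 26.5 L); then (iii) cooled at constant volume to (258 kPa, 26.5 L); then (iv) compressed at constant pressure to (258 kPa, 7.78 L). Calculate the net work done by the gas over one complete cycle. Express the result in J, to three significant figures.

W_net ≈ 9600 J

Constant-volume legs do no work.
W(ii) = (771)(26.5 − 7.78) = 14433 J; W(iv) = (258)(7.78 − 26.5) = -4830 J.
W_net = 14433 − 4830 = 9603 J (the clockwise enclosed area).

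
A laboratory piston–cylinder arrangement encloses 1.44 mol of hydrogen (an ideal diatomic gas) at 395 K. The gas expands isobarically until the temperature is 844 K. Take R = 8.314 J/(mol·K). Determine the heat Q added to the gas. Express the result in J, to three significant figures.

Isobaric: W = nRΔT = (1.44)(8.314)(449) = 5375 J.
ΔU = nCᵥΔT with Cᵥ = 5R/2: ΔU = (1.44)(20.79)(449) = 13439 J.
Q = ΔU + W = 13439 + 5375 = 18814 J.

Q ≈ 18800 J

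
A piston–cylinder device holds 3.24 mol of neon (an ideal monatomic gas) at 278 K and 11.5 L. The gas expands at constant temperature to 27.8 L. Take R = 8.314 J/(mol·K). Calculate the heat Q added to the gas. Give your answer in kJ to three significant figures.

Isothermal ⇒ ΔU = 0, so Q = W = nRT ln(V₂/V₁).
Q = (3.24)(8.314)(278) ln(27.8/11.5) = 7489 × 0.8827 = 6610 J.

Q ≈ 6.61 kJ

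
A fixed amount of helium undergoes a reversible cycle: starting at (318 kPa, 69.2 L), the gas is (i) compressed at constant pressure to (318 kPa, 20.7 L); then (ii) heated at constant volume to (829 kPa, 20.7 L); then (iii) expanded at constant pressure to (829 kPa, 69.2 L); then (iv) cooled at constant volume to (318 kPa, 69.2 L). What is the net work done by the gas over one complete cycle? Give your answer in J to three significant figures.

W_net ≈ 24800 J

Constant-volume legs do no work.
W(i) = (318)(20.7 − 69.2) = -15423 J; W(iii) = (829)(69.2 − 20.7) = 40206 J.
W_net = -15423 + 40206 = 24784 J (the clockwise enclosed area).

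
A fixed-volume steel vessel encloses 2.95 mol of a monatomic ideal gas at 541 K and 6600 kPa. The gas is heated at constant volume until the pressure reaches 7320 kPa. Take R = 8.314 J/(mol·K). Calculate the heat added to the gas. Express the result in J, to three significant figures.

Q ≈ 2170 J

Constant volume ⇒ W = 0, so Q = ΔU = nCᵥΔT with Cᵥ = 3R/2 = 12.47 J/(mol·K).
At constant V, T₂/T₁ = P₂/P₁ ⇒ ΔT = T₁(P₂/P₁ − 1) = 541·(7320/6600 − 1) = 59.02 K.
ΔU = (2.95)(12.47)(59.02) = 2171 J.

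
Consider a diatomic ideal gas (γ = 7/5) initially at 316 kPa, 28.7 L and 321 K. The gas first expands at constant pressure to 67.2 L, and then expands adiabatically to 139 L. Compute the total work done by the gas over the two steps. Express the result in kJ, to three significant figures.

Step 1 (isobaric): W = PΔV = (316 kPa)(67.2 − 28.7 L) = 12166 J.
After step 1: P = 316 kPa, V = 67.2 L, T = 751.6 K.
Step 2 (adiabatic): W = (P₁V₁ − P₂V₂)/(γ−1) = (21235 − 15878)/0.4 = 13393 J.
W_total = 12166 + 13393 = 25559 J.

W_total ≈ 25.6 kJ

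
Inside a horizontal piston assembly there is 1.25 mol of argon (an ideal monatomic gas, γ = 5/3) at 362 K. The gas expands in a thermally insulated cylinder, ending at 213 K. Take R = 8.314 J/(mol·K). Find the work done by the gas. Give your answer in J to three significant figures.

W ≈ 2320 J

Adiabatic ⇒ Q = 0, so W_by = −ΔU = nCᵥ(T₁ − T₂).
Cᵥ = 3R/2 = 12.47 J/(mol·K).
W = (1.25)(12.47)(362 − 213) = 2323 J.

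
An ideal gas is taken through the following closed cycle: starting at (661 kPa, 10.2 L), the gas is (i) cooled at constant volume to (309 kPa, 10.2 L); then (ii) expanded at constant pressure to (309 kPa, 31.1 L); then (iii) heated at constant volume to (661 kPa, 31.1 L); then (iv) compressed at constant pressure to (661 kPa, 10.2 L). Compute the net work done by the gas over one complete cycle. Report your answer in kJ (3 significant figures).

W_net ≈ -7.36 kJ

Constant-volume legs do no work.
W(ii) = (309)(31.1 − 10.2) = 6458 J; W(iv) = (661)(10.2 − 31.1) = -13815 J.
W_net = 6458 − 13815 = -7357 J (the counter-clockwise enclosed area).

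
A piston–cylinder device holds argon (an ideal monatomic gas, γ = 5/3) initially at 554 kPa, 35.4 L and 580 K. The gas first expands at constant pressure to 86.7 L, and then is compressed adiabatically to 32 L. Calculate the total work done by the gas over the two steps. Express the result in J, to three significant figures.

Step 1 (isobaric): W = PΔV = (554 kPa)(86.7 − 35.4 L) = 28420 J.
After step 1: P = 554 kPa, V = 86.7 L, T = 1421 K.
Step 2 (adiabatic): W = (P₁V₁ − P₂V₂)/(γ−1) = (48032 − 93349)/0.667 = -67975 J.
W_total = 28420 − 67975 = -39555 J.

W_total ≈ -39600 J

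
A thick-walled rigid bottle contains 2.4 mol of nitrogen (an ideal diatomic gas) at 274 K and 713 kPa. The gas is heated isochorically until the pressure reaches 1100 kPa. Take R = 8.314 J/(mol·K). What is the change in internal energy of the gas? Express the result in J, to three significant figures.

Constant volume ⇒ W = 0, so Q = ΔU = nCᵥΔT with Cᵥ = 5R/2 = 20.79 J/(mol·K).
At constant V, T₂/T₁ = P₂/P₁ ⇒ ΔT = T₁(P₂/P₁ − 1) = 274·(1100/713 − 1) = 148.7 K.
ΔU = (2.4)(20.79)(148.7) = 7419 J.

ΔU ≈ 7420 J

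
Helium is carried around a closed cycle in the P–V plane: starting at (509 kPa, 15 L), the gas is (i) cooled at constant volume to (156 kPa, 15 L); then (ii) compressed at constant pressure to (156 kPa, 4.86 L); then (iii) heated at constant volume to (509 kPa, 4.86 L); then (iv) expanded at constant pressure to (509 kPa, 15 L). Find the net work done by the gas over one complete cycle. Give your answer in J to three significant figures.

W_net ≈ 3580 J

Constant-volume legs do no work.
W(ii) = (156)(4.86 − 15) = -1582 J; W(iv) = (509)(15 − 4.86) = 5161 J.
W_net = -1582 + 5161 = 3579 J (the clockwise enclosed area).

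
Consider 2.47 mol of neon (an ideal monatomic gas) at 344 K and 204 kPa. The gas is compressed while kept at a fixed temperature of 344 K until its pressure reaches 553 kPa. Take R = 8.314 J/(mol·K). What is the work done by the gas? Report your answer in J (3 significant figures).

Isothermal process: W = nRT ln(V₂/V₁) = nRT ln(P₁/P₂).
W = (2.47)(8.314)(344) × ln(204/553)
  = 7064 × ln(0.3689) = 7064 × -0.9972
W_by_gas = -7045 J.

W ≈ -7040 J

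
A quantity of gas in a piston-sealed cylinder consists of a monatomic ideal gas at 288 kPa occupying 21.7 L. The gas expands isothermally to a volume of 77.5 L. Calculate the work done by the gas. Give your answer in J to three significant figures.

W ≈ 7960 J

Isothermal: W = nRT ln(V₂/V₁) = P₁V₁ ln(V₂/V₁).
P₁V₁ = (288 kPa)(21.7 L) = 6250 J.
W = 6250 × ln(77.5/21.7) = 6250 × 1.273
W_by_gas = 7956 J.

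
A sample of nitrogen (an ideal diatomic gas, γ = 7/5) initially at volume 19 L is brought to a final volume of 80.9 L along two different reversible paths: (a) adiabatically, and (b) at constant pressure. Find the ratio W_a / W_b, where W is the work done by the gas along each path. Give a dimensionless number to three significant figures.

W_a / W_b ≈ 0.338

Path (a) adiabatic: W = P₁V₁(1 − (V₁/V₂)^(γ−1))/(γ−1) → W_a/(P₁V₁) = 1.1.
Path (b) isobaric: W = P₁(V₂ − V₁) → W_b/(P₁V₁) = 3.258.
W_a / W_b = 1.1 / 3.258 = 0.3375.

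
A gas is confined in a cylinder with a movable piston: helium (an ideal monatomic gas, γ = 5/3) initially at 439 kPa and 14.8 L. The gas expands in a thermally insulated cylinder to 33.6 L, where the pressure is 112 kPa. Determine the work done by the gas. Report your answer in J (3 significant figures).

W ≈ 4100 J

Adiabatic: W = (P₁V₁ − P₂V₂)/(γ − 1) with γ = 5/3.
P₁V₁ = 6497 J, P₂V₂ = 3763 J.
W = (6497 − 3763) / 0.6667 = 4101 J.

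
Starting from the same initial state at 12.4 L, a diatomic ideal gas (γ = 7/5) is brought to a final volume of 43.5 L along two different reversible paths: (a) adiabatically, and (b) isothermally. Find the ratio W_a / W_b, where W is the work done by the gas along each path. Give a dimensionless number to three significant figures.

Path (a) adiabatic: W = P₁V₁(1 − (V₁/V₂)^(γ−1))/(γ−1) → W_a/(P₁V₁) = 0.9867.
Path (b) isothermal: W = P₁V₁ ln(V₂/V₁) → W_b/(P₁V₁) = 1.255.
W_a / W_b = 0.9867 / 1.255 = 0.7862.

W_a / W_b ≈ 0.786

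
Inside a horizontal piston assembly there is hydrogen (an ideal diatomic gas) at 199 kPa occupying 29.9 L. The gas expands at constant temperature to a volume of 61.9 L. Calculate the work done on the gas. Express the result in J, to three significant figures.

W ≈ -4330 J

Isothermal: W = nRT ln(V₂/V₁) = P₁V₁ ln(V₂/V₁).
P₁V₁ = (199 kPa)(29.9 L) = 5950 J.
W = 5950 × ln(61.9/29.9) = 5950 × 0.7277
W_by_gas = 4330 J; work on gas = −W_by = -4330 J.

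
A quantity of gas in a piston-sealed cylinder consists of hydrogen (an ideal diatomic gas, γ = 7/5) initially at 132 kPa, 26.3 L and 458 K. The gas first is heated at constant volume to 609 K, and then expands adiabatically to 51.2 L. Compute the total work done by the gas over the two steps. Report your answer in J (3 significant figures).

Step 1 (isochoric): W = 0 (constant volume).
After step 1: P = 175.5 kPa (V unchanged).
Step 2 (adiabatic): W = (P₁V₁ − P₂V₂)/(γ−1) = (4616 − 3536)/0.4 = 2700 J.
W_total = 0 + 2700 = 2700 J.

W_total ≈ 2700 J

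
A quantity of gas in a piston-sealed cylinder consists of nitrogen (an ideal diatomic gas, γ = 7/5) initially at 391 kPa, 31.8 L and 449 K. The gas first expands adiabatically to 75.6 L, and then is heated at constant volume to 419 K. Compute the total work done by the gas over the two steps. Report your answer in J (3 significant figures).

W_total ≈ 9100 J

Step 1 (adiabatic): W = (P₁V₁ − P₂V₂)/(γ−1) = (12434 − 8794)/0.4 = 9101 J.
Step 2 (isochoric): W = 0 (constant volume).
W_total = 9101 + 0 = 9101 J.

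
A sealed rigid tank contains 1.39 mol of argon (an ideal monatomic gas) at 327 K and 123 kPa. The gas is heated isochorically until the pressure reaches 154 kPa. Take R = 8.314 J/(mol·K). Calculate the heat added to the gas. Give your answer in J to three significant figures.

Q ≈ 1430 J

Constant volume ⇒ W = 0, so Q = ΔU = nCᵥΔT with Cᵥ = 3R/2 = 12.47 J/(mol·K).
At constant V, T₂/T₁ = P₂/P₁ ⇒ ΔT = T₁(P₂/P₁ − 1) = 327·(154/123 − 1) = 82.41 K.
ΔU = (1.39)(12.47)(82.41) = 1429 J.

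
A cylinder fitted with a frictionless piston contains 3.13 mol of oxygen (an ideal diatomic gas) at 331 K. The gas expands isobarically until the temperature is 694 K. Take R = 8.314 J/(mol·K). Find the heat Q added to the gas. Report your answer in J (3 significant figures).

Q ≈ 33100 J

Isobaric: W = nRΔT = (3.13)(8.314)(363) = 9446 J.
ΔU = nCᵥΔT with Cᵥ = 5R/2: ΔU = (3.13)(20.79)(363) = 23616 J.
Q = ΔU + W = 23616 + 9446 = 33062 J.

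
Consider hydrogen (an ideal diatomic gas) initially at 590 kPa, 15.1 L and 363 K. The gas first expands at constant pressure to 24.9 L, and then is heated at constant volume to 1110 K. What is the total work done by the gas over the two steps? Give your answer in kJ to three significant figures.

Step 1 (isobaric): W = PΔV = (590 kPa)(24.9 − 15.1 L) = 5782 J.
Step 2 (isochoric): W = 0 (constant volume).
W_total = 5782 + 0 = 5782 J.

W_total ≈ 5.78 kJ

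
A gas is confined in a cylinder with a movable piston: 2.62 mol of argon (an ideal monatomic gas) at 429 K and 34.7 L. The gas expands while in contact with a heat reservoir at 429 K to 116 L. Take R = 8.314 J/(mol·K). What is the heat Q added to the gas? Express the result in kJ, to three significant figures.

Q ≈ 11.3 kJ

Isothermal ⇒ ΔU = 0, so Q = W = nRT ln(V₂/V₁).
Q = (2.62)(8.314)(429) ln(116/34.7) = 9345 × 1.207 = 11278 J.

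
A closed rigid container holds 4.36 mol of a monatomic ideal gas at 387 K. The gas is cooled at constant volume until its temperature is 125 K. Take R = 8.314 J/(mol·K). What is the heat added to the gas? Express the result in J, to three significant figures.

Constant volume ⇒ W = 0, so Q = ΔU = nCᵥΔT with Cᵥ = 3R/2 = 12.47 J/(mol·K).
ΔU = (4.36)(12.47)(125 − 387) = -14246 J.

Q ≈ -14200 J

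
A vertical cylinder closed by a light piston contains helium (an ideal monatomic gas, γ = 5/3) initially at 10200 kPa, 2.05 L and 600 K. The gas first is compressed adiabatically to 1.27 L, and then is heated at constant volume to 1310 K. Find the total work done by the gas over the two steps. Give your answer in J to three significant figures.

Step 1 (adiabatic): W = (P₁V₁ − P₂V₂)/(γ−1) = (20910 − 28773)/0.667 = -11795 J.
Step 2 (isochoric): W = 0 (constant volume).
W_total = -11795 + 0 = -11795 J.

W_total ≈ -11800 J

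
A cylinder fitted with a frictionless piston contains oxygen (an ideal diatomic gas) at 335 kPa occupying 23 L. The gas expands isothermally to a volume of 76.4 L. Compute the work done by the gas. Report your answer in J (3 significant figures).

W ≈ 9250 J

Isothermal: W = nRT ln(V₂/V₁) = P₁V₁ ln(V₂/V₁).
P₁V₁ = (335 kPa)(23 L) = 7705 J.
W = 7705 × ln(76.4/23) = 7705 × 1.2
W_by_gas = 9250 J.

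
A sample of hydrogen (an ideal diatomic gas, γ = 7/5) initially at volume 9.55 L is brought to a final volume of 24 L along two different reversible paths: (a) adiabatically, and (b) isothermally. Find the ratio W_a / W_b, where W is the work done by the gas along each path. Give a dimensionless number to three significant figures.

W_a / W_b ≈ 0.836

Path (a) adiabatic: W = P₁V₁(1 − (V₁/V₂)^(γ−1))/(γ−1) → W_a/(P₁V₁) = 0.7708.
Path (b) isothermal: W = P₁V₁ ln(V₂/V₁) → W_b/(P₁V₁) = 0.9215.
W_a / W_b = 0.7708 / 0.9215 = 0.8364.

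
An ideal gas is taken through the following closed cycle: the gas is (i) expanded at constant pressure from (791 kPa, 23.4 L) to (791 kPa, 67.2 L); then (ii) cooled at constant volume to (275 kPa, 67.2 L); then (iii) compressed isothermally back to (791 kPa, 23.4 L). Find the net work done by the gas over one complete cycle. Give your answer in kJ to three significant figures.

Leg (i): W = PΔV = (791)(67.2 − 23.4) = 34646 J.
Leg (ii): W = 0.
Leg (iii): W = PᵢVᵢ ln(V_f/Vᵢ) = (18480) ln(23.4/67.2) = -19495 J.
W_net = 34646 − 19495 = 15151 J.

W_net ≈ 15.2 kJ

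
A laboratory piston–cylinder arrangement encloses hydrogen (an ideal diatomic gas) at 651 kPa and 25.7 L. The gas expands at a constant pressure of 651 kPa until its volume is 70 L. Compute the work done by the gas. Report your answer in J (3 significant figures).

Isobaric: W = P ΔV.
W = (651 kPa)(70 − 25.7 L) = (651)(44.3) = 28839 J.

W ≈ 28800 J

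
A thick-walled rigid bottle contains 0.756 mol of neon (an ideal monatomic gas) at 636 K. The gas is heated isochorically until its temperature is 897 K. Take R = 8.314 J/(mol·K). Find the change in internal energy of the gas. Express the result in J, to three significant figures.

ΔU ≈ 2460 J

Constant volume ⇒ W = 0, so Q = ΔU = nCᵥΔT with Cᵥ = 3R/2 = 12.47 J/(mol·K).
ΔU = (0.756)(12.47)(897 − 636) = 2461 J.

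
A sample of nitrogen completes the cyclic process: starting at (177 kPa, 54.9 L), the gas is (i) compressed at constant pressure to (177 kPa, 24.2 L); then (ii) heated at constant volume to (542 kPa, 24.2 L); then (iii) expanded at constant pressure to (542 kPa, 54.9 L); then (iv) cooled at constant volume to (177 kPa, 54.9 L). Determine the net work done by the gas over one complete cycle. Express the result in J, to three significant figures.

Constant-volume legs do no work.
W(i) = (177)(24.2 − 54.9) = -5434 J; W(iii) = (542)(54.9 − 24.2) = 16639 J.
W_net = -5434 + 16639 = 11205 J (the clockwise enclosed area).

W_net ≈ 11200 J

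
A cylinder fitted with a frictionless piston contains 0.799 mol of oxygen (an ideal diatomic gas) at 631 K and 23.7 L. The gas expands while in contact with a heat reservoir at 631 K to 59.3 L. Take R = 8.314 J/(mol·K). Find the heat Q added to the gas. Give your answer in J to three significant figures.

Isothermal ⇒ ΔU = 0, so Q = W = nRT ln(V₂/V₁).
Q = (0.799)(8.314)(631) ln(59.3/23.7) = 4192 × 0.9171 = 3844 J.

Q ≈ 3840 J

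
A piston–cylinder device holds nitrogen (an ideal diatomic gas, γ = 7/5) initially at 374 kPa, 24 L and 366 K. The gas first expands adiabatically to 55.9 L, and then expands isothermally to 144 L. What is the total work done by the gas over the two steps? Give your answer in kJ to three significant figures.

Step 1 (adiabatic): W = (P₁V₁ − P₂V₂)/(γ−1) = (8976 − 6400)/0.4 = 6439 J.
After step 1: P = 114.5 kPa, V = 55.9 L, T = 261 K.
Step 2 (isothermal): W = P₁V₁ ln(V₂/V₁) = (6400) ln(144/55.9) = 6056 J.
W_total = 6439 + 6056 = 12495 J.

W_total ≈ 12.5 kJ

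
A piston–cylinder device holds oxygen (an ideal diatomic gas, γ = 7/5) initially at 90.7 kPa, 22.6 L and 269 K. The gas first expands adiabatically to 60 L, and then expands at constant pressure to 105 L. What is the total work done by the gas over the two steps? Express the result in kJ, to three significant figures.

W_total ≈ 2.70 kJ

Step 1 (adiabatic): W = (P₁V₁ − P₂V₂)/(γ−1) = (2050 − 1387)/0.4 = 1657 J.
After step 1: P = 23.12 kPa, V = 60 L, T = 182 K.
Step 2 (isobaric): W = PΔV = (23.12 kPa)(105 − 60 L) = 1040 J.
W_total = 1657 + 1040 = 2697 J.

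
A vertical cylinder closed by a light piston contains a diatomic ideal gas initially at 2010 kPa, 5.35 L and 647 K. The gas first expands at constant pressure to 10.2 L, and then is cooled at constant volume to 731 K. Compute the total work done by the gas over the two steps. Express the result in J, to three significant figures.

Step 1 (isobaric): W = PΔV = (2010 kPa)(10.2 − 5.35 L) = 9748 J.
Step 2 (isochoric): W = 0 (constant volume).
W_total = 9748 + 0 = 9748 J.

W_total ≈ 9750 J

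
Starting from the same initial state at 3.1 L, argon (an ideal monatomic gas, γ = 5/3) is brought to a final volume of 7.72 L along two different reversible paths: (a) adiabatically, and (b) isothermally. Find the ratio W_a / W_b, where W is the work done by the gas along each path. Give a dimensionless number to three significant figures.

W_a / W_b ≈ 0.749

Path (a) adiabatic: W = P₁V₁(1 − (V₁/V₂)^(γ−1))/(γ−1) → W_a/(P₁V₁) = 0.6836.
Path (b) isothermal: W = P₁V₁ ln(V₂/V₁) → W_b/(P₁V₁) = 0.9124.
W_a / W_b = 0.6836 / 0.9124 = 0.7492.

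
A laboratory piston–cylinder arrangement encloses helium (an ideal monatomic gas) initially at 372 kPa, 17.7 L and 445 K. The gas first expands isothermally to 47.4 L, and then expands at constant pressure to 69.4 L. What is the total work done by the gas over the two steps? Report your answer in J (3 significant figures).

W_total ≈ 9540 J

Step 1 (isothermal): W = P₁V₁ ln(V₂/V₁) = (6584) ln(47.4/17.7) = 6486 J.
After step 1: P = 138.9 kPa, V = 47.4 L, T = 445 K.
Step 2 (isobaric): W = PΔV = (138.9 kPa)(69.4 − 47.4 L) = 3056 J.
W_total = 6486 + 3056 = 9542 J.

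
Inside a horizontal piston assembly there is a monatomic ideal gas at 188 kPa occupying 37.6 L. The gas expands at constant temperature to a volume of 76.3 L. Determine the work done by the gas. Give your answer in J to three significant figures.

W ≈ 5000 J

Isothermal: W = nRT ln(V₂/V₁) = P₁V₁ ln(V₂/V₁).
P₁V₁ = (188 kPa)(37.6 L) = 7069 J.
W = 7069 × ln(76.3/37.6) = 7069 × 0.7077
W_by_gas = 5002 J.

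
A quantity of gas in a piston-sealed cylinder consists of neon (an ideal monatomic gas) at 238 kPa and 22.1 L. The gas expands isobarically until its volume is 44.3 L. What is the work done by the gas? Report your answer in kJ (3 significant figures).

W ≈ 5.28 kJ

Isobaric: W = P ΔV.
W = (238 kPa)(44.3 − 22.1 L) = (238)(22.2) = 5284 J.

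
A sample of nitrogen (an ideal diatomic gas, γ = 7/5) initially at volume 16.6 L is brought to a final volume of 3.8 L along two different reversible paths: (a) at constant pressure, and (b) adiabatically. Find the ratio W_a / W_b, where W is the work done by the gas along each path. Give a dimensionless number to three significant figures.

W_a / W_b ≈ 0.384

Path (a) isobaric: W = P₁(V₂ − V₁) → W_a/(P₁V₁) = -0.7711.
Path (b) adiabatic: W = P₁V₁(1 − (V₁/V₂)^(γ−1))/(γ−1) → W_b/(P₁V₁) = -2.009.
W_a / W_b = -0.7711 / -2.009 = 0.3838.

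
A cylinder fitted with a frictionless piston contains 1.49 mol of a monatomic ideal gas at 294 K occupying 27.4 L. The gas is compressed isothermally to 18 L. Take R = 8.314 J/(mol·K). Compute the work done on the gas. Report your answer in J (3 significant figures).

Isothermal: W = nRT ln(V₂/V₁).
W = (1.49)(8.314)(294) × ln(18/27.4)
  = 3642 × -0.4202
W_by_gas = -1530 J; work on gas = −W_by = 1530 J.

W ≈ 1530 J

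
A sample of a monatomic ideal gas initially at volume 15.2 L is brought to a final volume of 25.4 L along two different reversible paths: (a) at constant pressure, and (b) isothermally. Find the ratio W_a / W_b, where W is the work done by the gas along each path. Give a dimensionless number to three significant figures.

Path (a) isobaric: W = P₁(V₂ − V₁) → W_a/(P₁V₁) = 0.6711.
Path (b) isothermal: W = P₁V₁ ln(V₂/V₁) → W_b/(P₁V₁) = 0.5135.
W_a / W_b = 0.6711 / 0.5135 = 1.307.

W_a / W_b ≈ 1.31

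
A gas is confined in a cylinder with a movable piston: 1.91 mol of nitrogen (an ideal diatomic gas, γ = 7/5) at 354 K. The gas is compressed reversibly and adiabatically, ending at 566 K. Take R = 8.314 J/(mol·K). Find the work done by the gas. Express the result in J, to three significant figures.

W ≈ -8420 J

Adiabatic ⇒ Q = 0, so W_by = −ΔU = nCᵥ(T₁ − T₂).
Cᵥ = 5R/2 = 20.79 J/(mol·K).
W = (1.91)(20.79)(354 − 566) = -8416 J.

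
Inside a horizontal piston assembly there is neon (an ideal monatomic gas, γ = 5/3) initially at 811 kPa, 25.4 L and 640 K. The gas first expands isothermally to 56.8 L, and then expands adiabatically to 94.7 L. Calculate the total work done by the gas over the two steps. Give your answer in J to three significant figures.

Step 1 (isothermal): W = P₁V₁ ln(V₂/V₁) = (20599) ln(56.8/25.4) = 16578 J.
After step 1: P = 362.7 kPa, V = 56.8 L, T = 640 K.
Step 2 (adiabatic): W = (P₁V₁ − P₂V₂)/(γ−1) = (20599 − 14651)/0.667 = 8923 J.
W_total = 16578 + 8923 = 25501 J.

W_total ≈ 25500 J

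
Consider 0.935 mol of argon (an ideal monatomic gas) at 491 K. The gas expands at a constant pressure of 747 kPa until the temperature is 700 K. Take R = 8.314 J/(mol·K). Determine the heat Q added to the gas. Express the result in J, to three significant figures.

Isobaric: W = nRΔT = (0.935)(8.314)(209) = 1625 J.
ΔU = nCᵥΔT with Cᵥ = 3R/2: ΔU = (0.935)(12.47)(209) = 2437 J.
Q = ΔU + W = 2437 + 1625 = 4062 J.

Q ≈ 4060 J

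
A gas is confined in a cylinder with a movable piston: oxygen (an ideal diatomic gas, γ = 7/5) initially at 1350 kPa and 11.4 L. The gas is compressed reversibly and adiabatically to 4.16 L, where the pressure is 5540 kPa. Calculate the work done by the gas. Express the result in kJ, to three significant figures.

W ≈ -19.1 kJ

Adiabatic: W = (P₁V₁ − P₂V₂)/(γ − 1) with γ = 7/5.
P₁V₁ = 15390 J, P₂V₂ = 23046 J.
W = (15390 − 23046) / 0.4 = -19141 J.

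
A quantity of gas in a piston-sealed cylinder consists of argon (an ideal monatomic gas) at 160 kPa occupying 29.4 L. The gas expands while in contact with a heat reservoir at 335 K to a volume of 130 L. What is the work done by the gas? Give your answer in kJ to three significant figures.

Isothermal: W = nRT ln(V₂/V₁) = P₁V₁ ln(V₂/V₁).
P₁V₁ = (160 kPa)(29.4 L) = 4704 J.
W = 4704 × ln(130/29.4) = 4704 × 1.487
W_by_gas = 6993 J.

W ≈ 6.99 kJ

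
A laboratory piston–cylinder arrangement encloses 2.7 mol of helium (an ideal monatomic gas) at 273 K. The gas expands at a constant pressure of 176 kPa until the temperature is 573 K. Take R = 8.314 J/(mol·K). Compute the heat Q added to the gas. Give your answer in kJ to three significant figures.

Q ≈ 16.8 kJ

Isobaric: W = nRΔT = (2.7)(8.314)(300) = 6734 J.
ΔU = nCᵥΔT with Cᵥ = 3R/2: ΔU = (2.7)(12.47)(300) = 10102 J.
Q = ΔU + W = 10102 + 6734 = 16836 J.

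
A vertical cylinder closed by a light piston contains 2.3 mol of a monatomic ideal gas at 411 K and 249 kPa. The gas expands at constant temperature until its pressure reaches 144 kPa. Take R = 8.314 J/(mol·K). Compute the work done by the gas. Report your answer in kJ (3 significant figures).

Isothermal process: W = nRT ln(V₂/V₁) = nRT ln(P₁/P₂).
W = (2.3)(8.314)(411) × ln(249/144)
  = 7859 × ln(1.729) = 7859 × 0.5476
W_by_gas = 4304 J.

W ≈ 4.30 kJ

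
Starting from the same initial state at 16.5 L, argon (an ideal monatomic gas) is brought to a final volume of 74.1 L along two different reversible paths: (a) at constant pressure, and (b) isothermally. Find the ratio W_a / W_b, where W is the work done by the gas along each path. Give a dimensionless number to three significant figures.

Path (a) isobaric: W = P₁(V₂ − V₁) → W_a/(P₁V₁) = 3.491.
Path (b) isothermal: W = P₁V₁ ln(V₂/V₁) → W_b/(P₁V₁) = 1.502.
W_a / W_b = 3.491 / 1.502 = 2.324.

W_a / W_b ≈ 2.32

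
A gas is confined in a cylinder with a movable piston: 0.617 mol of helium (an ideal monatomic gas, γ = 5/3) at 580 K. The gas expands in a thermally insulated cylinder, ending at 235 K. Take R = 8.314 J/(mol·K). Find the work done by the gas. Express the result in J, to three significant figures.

W ≈ 2650 J

Adiabatic ⇒ Q = 0, so W_by = −ΔU = nCᵥ(T₁ − T₂).
Cᵥ = 3R/2 = 12.47 J/(mol·K).
W = (0.617)(12.47)(580 − 235) = 2655 J.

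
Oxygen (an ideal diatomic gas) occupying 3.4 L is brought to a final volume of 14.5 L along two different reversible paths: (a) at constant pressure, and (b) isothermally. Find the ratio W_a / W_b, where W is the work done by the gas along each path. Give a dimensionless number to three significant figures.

W_a / W_b ≈ 2.25

Path (a) isobaric: W = P₁(V₂ − V₁) → W_a/(P₁V₁) = 3.265.
Path (b) isothermal: W = P₁V₁ ln(V₂/V₁) → W_b/(P₁V₁) = 1.45.
W_a / W_b = 3.265 / 1.45 = 2.251.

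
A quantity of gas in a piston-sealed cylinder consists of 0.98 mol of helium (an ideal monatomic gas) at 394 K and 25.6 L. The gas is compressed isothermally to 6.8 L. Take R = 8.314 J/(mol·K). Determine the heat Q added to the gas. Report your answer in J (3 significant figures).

Q ≈ -4260 J

Isothermal ⇒ ΔU = 0, so Q = W = nRT ln(V₂/V₁).
Q = (0.98)(8.314)(394) ln(6.8/25.6) = 3210 × -1.326 = -4256 J.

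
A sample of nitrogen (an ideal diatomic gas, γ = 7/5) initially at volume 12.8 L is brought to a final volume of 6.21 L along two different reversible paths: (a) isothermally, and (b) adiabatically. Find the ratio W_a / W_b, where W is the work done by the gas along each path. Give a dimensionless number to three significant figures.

Path (a) isothermal: W = P₁V₁ ln(V₂/V₁) → W_a/(P₁V₁) = -0.7233.
Path (b) adiabatic: W = P₁V₁(1 − (V₁/V₂)^(γ−1))/(γ−1) → W_b/(P₁V₁) = -0.8388.
W_a / W_b = -0.7233 / -0.8388 = 0.8623.

W_a / W_b ≈ 0.862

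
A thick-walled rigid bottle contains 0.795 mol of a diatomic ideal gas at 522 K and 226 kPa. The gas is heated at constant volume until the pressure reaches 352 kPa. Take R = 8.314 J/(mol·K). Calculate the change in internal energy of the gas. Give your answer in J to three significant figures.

ΔU ≈ 4810 J

Constant volume ⇒ W = 0, so Q = ΔU = nCᵥΔT with Cᵥ = 5R/2 = 20.79 J/(mol·K).
At constant V, T₂/T₁ = P₂/P₁ ⇒ ΔT = T₁(P₂/P₁ − 1) = 522·(352/226 − 1) = 291 K.
ΔU = (0.795)(20.79)(291) = 4809 J.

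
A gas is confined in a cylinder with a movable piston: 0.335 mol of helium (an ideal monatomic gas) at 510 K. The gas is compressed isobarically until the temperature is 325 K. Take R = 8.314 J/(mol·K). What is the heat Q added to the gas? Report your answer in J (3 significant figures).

Isobaric: W = nRΔT = (0.335)(8.314)(-185) = -515.3 J.
ΔU = nCᵥΔT with Cᵥ = 3R/2: ΔU = (0.335)(12.47)(-185) = -772.9 J.
Q = ΔU + W = -772.9 − 515.3 = -1288 J.

Q ≈ -1290 J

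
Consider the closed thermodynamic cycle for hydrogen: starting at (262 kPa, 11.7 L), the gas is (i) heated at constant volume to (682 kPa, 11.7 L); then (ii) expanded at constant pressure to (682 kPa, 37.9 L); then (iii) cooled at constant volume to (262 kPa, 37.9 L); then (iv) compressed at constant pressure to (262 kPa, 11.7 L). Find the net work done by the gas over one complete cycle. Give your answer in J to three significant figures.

W_net ≈ 11000 J

Constant-volume legs do no work.
W(ii) = (682)(37.9 − 11.7) = 17868 J; W(iv) = (262)(11.7 − 37.9) = -6864 J.
W_net = 17868 − 6864 = 11004 J (the clockwise enclosed area).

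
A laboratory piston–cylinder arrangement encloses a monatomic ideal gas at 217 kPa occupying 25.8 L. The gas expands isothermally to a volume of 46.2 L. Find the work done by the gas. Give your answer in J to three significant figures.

W ≈ 3260 J

Isothermal: W = nRT ln(V₂/V₁) = P₁V₁ ln(V₂/V₁).
P₁V₁ = (217 kPa)(25.8 L) = 5599 J.
W = 5599 × ln(46.2/25.8) = 5599 × 0.5826
W_by_gas = 3262 J.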